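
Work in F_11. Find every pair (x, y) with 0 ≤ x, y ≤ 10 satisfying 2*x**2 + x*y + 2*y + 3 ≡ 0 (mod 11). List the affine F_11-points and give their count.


Affine F_11-points: {(0, 4), (1, 2), (2, 0), (3, 9), (4, 7), (5, 5), (6, 3), (7, 1), (8, 10), (9, 0), (9, 1), (9, 2), (9, 3), (9, 4), (9, 5), (9, 6), (9, 7), (9, 8), (9, 9), (9, 10), (10, 6)}; count = 21.

For each of the 121 pairs (x, y) ∈ F_11², evaluate f(x, y) mod 11. Record the zeros.
  x = 0: [0↦3, 1↦5, 2↦7, 3↦9, 4↦0, 5↦2, 6↦4, 7↦6, 8↦8, 9↦10, 10↦1]  zeros at y ∈ {4}
  x = 1: [0↦5, 1↦8, 2↦0, 3↦3, 4↦6, 5↦9, 6↦1, 7↦4, 8↦7, 9↦10, 10↦2]  zeros at y ∈ {2}
  x = 2: [0↦0, 1↦4, 2↦8, 3↦1, 4↦5, 5↦9, 6↦2, 7↦6, 8↦10, 9↦3, 10↦7]  zeros at y ∈ {0}
  x = 3: [0↦10, 1↦4, 2↦9, 3↦3, 4↦8, 5↦2, 6↦7, 7↦1, 8↦6, 9↦0, 10↦5]  zeros at y ∈ {9}
  x = 4: [0↦2, 1↦8, 2↦3, 3↦9, 4↦4, 5↦10, 6↦5, 7↦0, 8↦6, 9↦1, 10↦7]  zeros at y ∈ {7}
  x = 5: [0↦9, 1↦5, 2↦1, 3↦8, 4↦4, 5↦0, 6↦7, 7↦3, 8↦10, 9↦6, 10↦2]  zeros at y ∈ {5}
  x = 6: [0↦9, 1↦6, 2↦3, 3↦0, 4↦8, 5↦5, 6↦2, 7↦10, 8↦7, 9↦4, 10↦1]  zeros at y ∈ {3}
  x = 7: [0↦2, 1↦0, 2↦9, 3↦7, 4↦5, 5↦3, 6↦1, 7↦10, 8↦8, 9↦6, 10↦4]  zeros at y ∈ {1}
  x = 8: [0↦10, 1↦9, 2↦8, 3↦7, 4↦6, 5↦5, 6↦4, 7↦3, 8↦2, 9↦1, 10↦0]  zeros at y ∈ {10}
  x = 9: [0↦0, 1↦0, 2↦0, 3↦0, 4↦0, 5↦0, 6↦0, 7↦0, 8↦0, 9↦0, 10↦0]  zeros at y ∈ {0, 1, 2, 3, 4, 5, 6, 7, 8, 9, 10}
  x = 10: [0↦5, 1↦6, 2↦7, 3↦8, 4↦9, 5↦10, 6↦0, 7↦1, 8↦2, 9↦3, 10↦4]  zeros at y ∈ {6}
Collecting zeros: affine points = {(0, 4), (1, 2), (2, 0), (3, 9), (4, 7), (5, 5), (6, 3), (7, 1), (8, 10), (9, 0), (9, 1), (9, 2), (9, 3), (9, 4), (9, 5), (9, 6), (9, 7), (9, 8), (9, 9), (9, 10), (10, 6)}.
Total count |C(F_11)_aff| = 21.


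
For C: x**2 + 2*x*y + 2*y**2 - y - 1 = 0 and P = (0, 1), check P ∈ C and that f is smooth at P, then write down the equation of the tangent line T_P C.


Tangent line at P: 2*x + 3*y - 3 = 0.

Step 1: f(0, 1) = 0, so P lies on C.
Step 2: partial derivatives
  f_x(x, y) = 2*x + 2*y, f_y(x, y) = 2*x + 4*y - 1.
  f_x(P) = 2, f_y(P) = 3 (gradient nonzero, so P is smooth).
Step 3: tangent line at P: 2·(x − 0) + 3·(y − 1) = 0.
Expanding: 2*x + 3*y - 3 = 0.


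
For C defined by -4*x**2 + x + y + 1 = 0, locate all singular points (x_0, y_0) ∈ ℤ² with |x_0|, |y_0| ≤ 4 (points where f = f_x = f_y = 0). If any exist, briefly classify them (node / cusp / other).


No singular points in the scanned grid; C is smooth there.

Compute partial derivatives:
  f_x = 1 - 8*x.
  f_y = 1.
f_y = 1 is a nonzero constant, so f_y never vanishes: no point (x, y) can satisfy f = f_x = f_y = 0. In particular no (x, y) ∈ {−4, ..., 4}² is singular; the curve is smooth.


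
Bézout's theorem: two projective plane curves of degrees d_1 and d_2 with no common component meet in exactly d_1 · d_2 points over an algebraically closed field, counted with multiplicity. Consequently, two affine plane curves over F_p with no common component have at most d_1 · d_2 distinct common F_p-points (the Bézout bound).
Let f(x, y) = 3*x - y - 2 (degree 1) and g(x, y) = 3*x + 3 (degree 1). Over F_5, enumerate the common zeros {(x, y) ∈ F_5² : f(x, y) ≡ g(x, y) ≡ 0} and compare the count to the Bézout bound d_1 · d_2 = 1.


Common zeros: {(4, 0)}; count = 1; Bézout bound = 1.

deg(f) = 1, deg(g) = 1, so Bézout bound = 1.
Scan x ∈ F_5. For each x, list the y ∈ F_5 with f(x, y) ≡ 0 and those with g(x, y) ≡ 0 (mod 5); the common zeros in that column are the intersection.
  x = 0: f ≡ 0 at y ∈ {3}; g ≡ 0 at y ∈ ∅; common: ∅.
  x = 1: f ≡ 0 at y ∈ {1}; g ≡ 0 at y ∈ ∅; common: ∅.
  x = 2: f ≡ 0 at y ∈ {4}; g ≡ 0 at y ∈ ∅; common: ∅.
  x = 3: f ≡ 0 at y ∈ {2}; g ≡ 0 at y ∈ ∅; common: ∅.
  x = 4: f ≡ 0 at y ∈ {0}; g ≡ 0 at y ∈ {0, 1, 2, 3, 4}; common: {0}.
Collecting: common zeros = {(4, 0)}, so the count is 1.
Comparison with the Bézout bound: 1 ≤ 1 = deg(f)·deg(g), as expected for curves with no common component (the bound is attained).


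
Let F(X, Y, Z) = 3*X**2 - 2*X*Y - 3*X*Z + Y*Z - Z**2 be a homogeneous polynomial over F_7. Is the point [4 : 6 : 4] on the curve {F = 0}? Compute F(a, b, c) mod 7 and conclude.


F(4,6,4) ≡ 2 (mod 7); P is NOT on the curve.

Evaluate F(4, 6, 4) term-by-term (mod 7).
  3*X**2 ↦ 3·16·1·1 = 48
  -2*X*Y ↦ -2·4·6·1 = -48
  -3*X*Z ↦ -3·4·1·4 = -48
  Y*Z ↦ 1·1·6·4 = 24
  -Z**2 ↦ -1·1·1·16 = -16
Sum: F(4, 6, 4) = (48) + (-48) + (-48) + (24) + (-16) = -40.
Reducing mod 7: -40 ≡ 2 (mod 7).
Since F(a, b, c) ≡ 2 ≠ 0 (mod 7), P does NOT lie on the curve.


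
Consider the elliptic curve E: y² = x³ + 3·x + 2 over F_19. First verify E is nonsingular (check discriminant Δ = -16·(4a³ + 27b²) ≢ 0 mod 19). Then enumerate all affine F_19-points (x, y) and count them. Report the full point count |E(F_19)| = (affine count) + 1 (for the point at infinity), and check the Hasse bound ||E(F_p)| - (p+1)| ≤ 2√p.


Affine points = {(1, 5), (1, 14), (2, 4), (2, 15), (3, 0), (5, 3), (5, 16), (7, 9), (7, 10), (8, 5), (8, 14), (9, 6), (9, 13), (10, 5), (10, 14), (11, 6), (11, 13), (16, 2), (16, 17), (17, 8), (17, 11), (18, 6), (18, 13)}; affine count = 23; |E(F_19)| = 24.

Discriminant check: Δ ∝ 4a³ + 27b² = 4·3³ + 27·2² = 4·27 + 27·4 ≡ 7 (mod 19). Nonzero ⇒ E is nonsingular.
For each x ∈ F_19, compute rhs = x³ + 3·x + 2 mod 19, then count y ∈ F_19 with y² ≡ rhs.
  x = 0: rhs = 2, matching y values: none (0 points).
  x = 1: rhs = 6, matching y values: 5, 14 (2 points).
  x = 2: rhs = 16, matching y values: 4, 15 (2 points).
  x = 3: rhs = 0, matching y values: 0 (1 points).
  x = 4: rhs = 2, matching y values: none (0 points).
  x = 5: rhs = 9, matching y values: 3, 16 (2 points).
  x = 6: rhs = 8, matching y values: none (0 points).
  x = 7: rhs = 5, matching y values: 9, 10 (2 points).
  x = 8: rhs = 6, matching y values: 5, 14 (2 points).
  x = 9: rhs = 17, matching y values: 6, 13 (2 points).
  x = 10: rhs = 6, matching y values: 5, 14 (2 points).
  x = 11: rhs = 17, matching y values: 6, 13 (2 points).
  x = 12: rhs = 18, matching y values: none (0 points).
  x = 13: rhs = 15, matching y values: none (0 points).
  x = 14: rhs = 14, matching y values: none (0 points).
  x = 15: rhs = 2, matching y values: none (0 points).
  x = 16: rhs = 4, matching y values: 2, 17 (2 points).
  x = 17: rhs = 7, matching y values: 8, 11 (2 points).
  x = 18: rhs = 17, matching y values: 6, 13 (2 points).
Total affine count: 23.
Full point count |E(F_19)| = 23 + 1 = 24.
Hasse bound: |24 − (19+1)| = |4| = 4 ≤ 2√19 ≈ 8.7178 ✓.


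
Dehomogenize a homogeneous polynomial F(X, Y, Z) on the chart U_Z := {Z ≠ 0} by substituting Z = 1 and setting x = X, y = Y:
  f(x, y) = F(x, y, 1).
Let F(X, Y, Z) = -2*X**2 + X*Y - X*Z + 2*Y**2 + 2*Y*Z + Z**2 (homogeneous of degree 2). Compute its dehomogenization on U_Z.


f(x, y) = -2*x**2 + x*y - x + 2*y**2 + 2*y + 1

On U_Z we set Z = 1. Each monomial c·X^i·Y^j·Z^k in F becomes c·x^i·y^j·1^k = c·x^i·y^j.
Substituting Z = 1: F(X, Y, 1) = -2*x**2 + x*y - x + 2*y**2 + 2*y + 1.
Note: deg(f) ≤ deg(F) = 2; strict inequality happens when F is divisible by Z (lost terms).


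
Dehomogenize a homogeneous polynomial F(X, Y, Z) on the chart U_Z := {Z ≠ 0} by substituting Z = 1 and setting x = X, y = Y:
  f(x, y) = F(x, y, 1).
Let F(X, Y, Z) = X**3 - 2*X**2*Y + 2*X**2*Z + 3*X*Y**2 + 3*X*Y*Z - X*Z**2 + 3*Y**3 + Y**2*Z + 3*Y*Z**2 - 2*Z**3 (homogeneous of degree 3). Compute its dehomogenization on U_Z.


f(x, y) = x**3 - 2*x**2*y + 2*x**2 + 3*x*y**2 + 3*x*y - x + 3*y**3 + y**2 + 3*y - 2

On U_Z we set Z = 1. Each monomial c·X^i·Y^j·Z^k in F becomes c·x^i·y^j·1^k = c·x^i·y^j.
Substituting Z = 1: F(X, Y, 1) = x**3 - 2*x**2*y + 2*x**2 + 3*x*y**2 + 3*x*y - x + 3*y**3 + y**2 + 3*y - 2.
Note: deg(f) ≤ deg(F) = 3; strict inequality happens when F is divisible by Z (lost terms).


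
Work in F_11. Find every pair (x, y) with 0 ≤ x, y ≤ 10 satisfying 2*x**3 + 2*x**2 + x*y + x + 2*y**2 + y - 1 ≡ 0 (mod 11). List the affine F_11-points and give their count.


Affine F_11-points: {(0, 6), (0, 10), (1, 4), (1, 6), (6, 5), (6, 8), (7, 2), (7, 5), (8, 5), (8, 7), (9, 0), (9, 6), (10, 1), (10, 10)}; count = 14.

For each of the 121 pairs (x, y) ∈ F_11², evaluate f(x, y) mod 11. Record the zeros.
  x = 0: [0↦10, 1↦2, 2↦9, 3↦9, 4↦2, 5↦10, 6↦0, 7↦5, 8↦3, 9↦5, 10↦0]  zeros at y ∈ {6, 10}
  x = 1: [0↦4, 1↦8, 2↦5, 3↦6, 4↦0, 5↦9, 6↦0, 7↦6, 8↦5, 9↦8, 10↦4]  zeros at y ∈ {4, 6}
  x = 2: [0↦3, 1↦8, 2↦6, 3↦8, 4↦3, 5↦2, 6↦5, 7↦1, 8↦1, 9↦5, 10↦2]  zeros at y ∈ ∅
  x = 3: [0↦8, 1↦3, 2↦2, 3↦5, 4↦1, 5↦1, 6↦5, 7↦2, 8↦3, 9↦8, 10↦6]  zeros at y ∈ ∅
  x = 4: [0↦9, 1↦5, 2↦5, 3↦9, 4↦6, 5↦7, 6↦1, 7↦10, 8↦1, 9↦7, 10↦6]  zeros at y ∈ ∅
  x = 5: [0↦7, 1↦4, 2↦5, 3↦10, 4↦8, 5↦10, 6↦5, 7↦4, 8↦7, 9↦3, 10↦3]  zeros at y ∈ ∅
  x = 6: [0↦3, 1↦1, 2↦3, 3↦9, 4↦8, 5↦0, 6↦7, 7↦7, 8↦0, 9↦8, 10↦9]  zeros at y ∈ {5, 8}
  x = 7: [0↦9, 1↦8, 2↦0, 3↦7, 4↦7, 5↦0, 6↦8, 7↦9, 8↦3, 9↦1, 10↦3]  zeros at y ∈ {2, 5}
  x = 8: [0↦4, 1↦4, 2↦8, 3↦5, 4↦6, 5↦0, 6↦9, 7↦0, 8↦6, 9↦5, 10↦8]  zeros at y ∈ {5, 7}
  x = 9: [0↦0, 1↦1, 2↦6, 3↦4, 4↦6, 5↦1, 6↦0, 7↦3, 8↦10, 9↦10, 10↦3]  zeros at y ∈ {0, 6}
  x = 10: [0↦9, 1↦0, 2↦6, 3↦5, 4↦8, 5↦4, 6↦4, 7↦8, 8↦5, 9↦6, 10↦0]  zeros at y ∈ {1, 10}
Collecting zeros: affine points = {(0, 6), (0, 10), (1, 4), (1, 6), (6, 5), (6, 8), (7, 2), (7, 5), (8, 5), (8, 7), (9, 0), (9, 6), (10, 1), (10, 10)}.
Total count |C(F_11)_aff| = 14.


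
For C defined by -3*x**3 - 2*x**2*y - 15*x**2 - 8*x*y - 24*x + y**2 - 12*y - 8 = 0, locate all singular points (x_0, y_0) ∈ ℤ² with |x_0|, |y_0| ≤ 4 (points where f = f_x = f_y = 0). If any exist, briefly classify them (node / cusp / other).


Singular points: {(-2, 2)}; classification: node.

Compute partial derivatives:
  f_x = -9*x**2 - 4*x*y - 30*x - 8*y - 24.
  f_y = -2*x**2 - 8*x + 2*y - 12.
Scan x_0 ∈ {−4, ..., 4}. For each x_0, f_y(x_0, y) is a polynomial in y; find its integer roots y ∈ {−4, ..., 4}, then test f_x and f at those candidates.
  x = -4: f_y(-4, y) = 2*y - 12; no integer root y with |y| ≤ 4.
  x = -3: f_y(-3, y) = 2*y - 6; vanishes at y ∈ {3}. (-3, 3): f_x = -3 ≠ 0.
  x = -2: f_y(-2, y) = 2*y - 4; vanishes at y ∈ {2}. (-2, 2): f_x = 0, f = 0 — SINGULAR.
  x = -1: f_y(-1, y) = 2*y - 6; vanishes at y ∈ {3}. (-1, 3): f_x = -15 ≠ 0.
  x = 0: f_y(0, y) = 2*y - 12; no integer root y with |y| ≤ 4.
  x = 1: f_y(1, y) = 2*y - 22; no integer root y with |y| ≤ 4.
  x = 2: f_y(2, y) = 2*y - 36; no integer root y with |y| ≤ 4.
  x = 3: f_y(3, y) = 2*y - 54; no integer root y with |y| ≤ 4.
  x = 4: f_y(4, y) = 2*y - 76; no integer root y with |y| ≤ 4.
Only singular point on the grid: (-2, 2).
Classify: substitute x = -2 + u, y = 2 + v and expand: f = -3*u**3 - 2*u**2*v - u**2 + v**2.
No constant or linear terms (consistent with a singular point). Quadratic part: -u**2 + v**2. Cubic part: -3*u**3 - 2*u**2*v.
The quadratic part v**2 - u**2 = (v − u)(v + u) splits into two distinct linear factors, so there are two distinct tangent lines y − 2 = ±(x − -2) — this is a node (ordinary double point).
Classification: node.


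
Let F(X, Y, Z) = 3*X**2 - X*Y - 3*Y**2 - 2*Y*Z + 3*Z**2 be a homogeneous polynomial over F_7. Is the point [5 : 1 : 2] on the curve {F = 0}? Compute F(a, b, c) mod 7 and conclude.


F(5,1,2) ≡ 5 (mod 7); P is NOT on the curve.

Evaluate F(5, 1, 2) term-by-term (mod 7).
  3*X**2 ↦ 3·25·1·1 = 75
  -X*Y ↦ -1·5·1·1 = -5
  -3*Y**2 ↦ -3·1·1·1 = -3
  -2*Y*Z ↦ -2·1·1·2 = -4
  3*Z**2 ↦ 3·1·1·4 = 12
Sum: F(5, 1, 2) = (75) + (-5) + (-3) + (-4) + (12) = 75.
Reducing mod 7: 75 ≡ 5 (mod 7).
Since F(a, b, c) ≡ 5 ≠ 0 (mod 7), P does NOT lie on the curve.


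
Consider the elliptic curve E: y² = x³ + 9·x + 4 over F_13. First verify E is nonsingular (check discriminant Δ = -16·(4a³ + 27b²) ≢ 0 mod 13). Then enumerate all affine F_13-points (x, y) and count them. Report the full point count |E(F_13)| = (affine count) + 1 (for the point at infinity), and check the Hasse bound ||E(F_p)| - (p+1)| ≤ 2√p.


Affine points = {(0, 2), (0, 11), (1, 1), (1, 12), (2, 2), (2, 11), (4, 0), (6, 1), (6, 12), (8, 4), (8, 9), (11, 2), (11, 11)}; affine count = 13; |E(F_13)| = 14.

Discriminant check: Δ ∝ 4a³ + 27b² = 4·9³ + 27·4² = 4·729 + 27·16 ≡ 7 (mod 13). Nonzero ⇒ E is nonsingular.
For each x ∈ F_13, compute rhs = x³ + 9·x + 4 mod 13, then count y ∈ F_13 with y² ≡ rhs.
  x = 0: rhs = 4, matching y values: 2, 11 (2 points).
  x = 1: rhs = 1, matching y values: 1, 12 (2 points).
  x = 2: rhs = 4, matching y values: 2, 11 (2 points).
  x = 3: rhs = 6, matching y values: none (0 points).
  x = 4: rhs = 0, matching y values: 0 (1 points).
  x = 5: rhs = 5, matching y values: none (0 points).
  x = 6: rhs = 1, matching y values: 1, 12 (2 points).
  x = 7: rhs = 7, matching y values: none (0 points).
  x = 8: rhs = 3, matching y values: 4, 9 (2 points).
  x = 9: rhs = 8, matching y values: none (0 points).
  x = 10: rhs = 2, matching y values: none (0 points).
  x = 11: rhs = 4, matching y values: 2, 11 (2 points).
  x = 12: rhs = 7, matching y values: none (0 points).
Total affine count: 13.
Full point count |E(F_13)| = 13 + 1 = 14.
Hasse bound: |14 − (13+1)| = |0| = 0 ≤ 2√13 ≈ 7.2111 ✓.


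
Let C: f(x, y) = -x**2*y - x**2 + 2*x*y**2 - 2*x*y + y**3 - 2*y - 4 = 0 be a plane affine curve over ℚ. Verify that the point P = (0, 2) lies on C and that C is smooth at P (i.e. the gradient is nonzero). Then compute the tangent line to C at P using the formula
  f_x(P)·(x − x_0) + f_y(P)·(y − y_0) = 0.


Tangent line at P: 4*x + 10*y - 20 = 0.

Step 1: f(0, 2) = 0, so P lies on C.
Step 2: partial derivatives
  f_x(x, y) = -2*x*y - 2*x + 2*y**2 - 2*y, f_y(x, y) = -x**2 + 4*x*y - 2*x + 3*y**2 - 2.
  f_x(P) = 4, f_y(P) = 10 (gradient nonzero, so P is smooth).
Step 3: tangent line at P: 4·(x − 0) + 10·(y − 2) = 0.
Expanding: 4*x + 10*y - 20 = 0.


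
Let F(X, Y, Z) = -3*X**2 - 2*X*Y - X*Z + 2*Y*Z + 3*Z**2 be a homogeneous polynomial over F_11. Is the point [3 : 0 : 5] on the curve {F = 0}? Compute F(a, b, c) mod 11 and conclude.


F(3,0,5) ≡ 0 (mod 11); P is on the curve.

Evaluate F(3, 0, 5) term-by-term (mod 11).
  -3*X**2 ↦ -3·9·1·1 = -27
  -2*X*Y ↦ -2·3·0·1 = 0
  -X*Z ↦ -1·3·1·5 = -15
  2*Y*Z ↦ 2·1·0·5 = 0
  3*Z**2 ↦ 3·1·1·25 = 75
Sum: F(3, 0, 5) = (-27) + (0) + (-15) + (0) + (75) = 33.
Reducing mod 11: 33 ≡ 0 (mod 11).
Since F(a, b, c) ≡ 0 (mod 11), P lies on the curve.


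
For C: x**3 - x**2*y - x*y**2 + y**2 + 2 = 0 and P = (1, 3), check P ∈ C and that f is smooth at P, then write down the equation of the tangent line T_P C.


Tangent line at P: -12*x - y + 15 = 0.

Step 1: f(1, 3) = 0, so P lies on C.
Step 2: partial derivatives
  f_x(x, y) = 3*x**2 - 2*x*y - y**2, f_y(x, y) = -x**2 - 2*x*y + 2*y.
  f_x(P) = -12, f_y(P) = -1 (gradient nonzero, so P is smooth).
Step 3: tangent line at P: -12·(x − 1) + -1·(y − 3) = 0.
Expanding: -12*x - y + 15 = 0.


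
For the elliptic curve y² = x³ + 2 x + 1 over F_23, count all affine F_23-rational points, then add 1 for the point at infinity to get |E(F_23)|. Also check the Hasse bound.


Affine points = {(0, 1), (0, 22), (1, 2), (1, 21), (2, 6), (2, 17), (4, 2), (4, 21), (7, 6), (7, 17), (8, 0), (9, 9), (9, 14), (10, 3), (10, 20), (13, 4), (13, 19), (14, 6), (14, 17), (15, 5), (15, 18), (16, 9), (16, 14), (17, 7), (17, 16), (18, 2), (18, 21), (21, 9), (21, 14)}; affine count = 29; |E(F_23)| = 30.

Discriminant check: Δ ∝ 4a³ + 27b² = 4·2³ + 27·1² = 4·8 + 27·1 ≡ 13 (mod 23). Nonzero ⇒ E is nonsingular.
For each x ∈ F_23, compute rhs = x³ + 2·x + 1 mod 23, then count y ∈ F_23 with y² ≡ rhs.
  x = 0: rhs = 1, matching y values: 1, 22 (2 points).
  x = 1: rhs = 4, matching y values: 2, 21 (2 points).
  x = 2: rhs = 13, matching y values: 6, 17 (2 points).
  x = 3: rhs = 11, matching y values: none (0 points).
  x = 4: rhs = 4, matching y values: 2, 21 (2 points).
  x = 5: rhs = 21, matching y values: none (0 points).
  x = 6: rhs = 22, matching y values: none (0 points).
  x = 7: rhs = 13, matching y values: 6, 17 (2 points).
  x = 8: rhs = 0, matching y values: 0 (1 points).
  x = 9: rhs = 12, matching y values: 9, 14 (2 points).
  x = 10: rhs = 9, matching y values: 3, 20 (2 points).
  x = 11: rhs = 20, matching y values: none (0 points).
  x = 12: rhs = 5, matching y values: none (0 points).
  x = 13: rhs = 16, matching y values: 4, 19 (2 points).
  x = 14: rhs = 13, matching y values: 6, 17 (2 points).
  x = 15: rhs = 2, matching y values: 5, 18 (2 points).
  x = 16: rhs = 12, matching y values: 9, 14 (2 points).
  x = 17: rhs = 3, matching y values: 7, 16 (2 points).
  x = 18: rhs = 4, matching y values: 2, 21 (2 points).
  x = 19: rhs = 21, matching y values: none (0 points).
  x = 20: rhs = 14, matching y values: none (0 points).
  x = 21: rhs = 12, matching y values: 9, 14 (2 points).
  x = 22: rhs = 21, matching y values: none (0 points).
Total affine count: 29.
Full point count |E(F_23)| = 29 + 1 = 30.
Hasse bound: |30 − (23+1)| = |6| = 6 ≤ 2√23 ≈ 9.5917 ✓.


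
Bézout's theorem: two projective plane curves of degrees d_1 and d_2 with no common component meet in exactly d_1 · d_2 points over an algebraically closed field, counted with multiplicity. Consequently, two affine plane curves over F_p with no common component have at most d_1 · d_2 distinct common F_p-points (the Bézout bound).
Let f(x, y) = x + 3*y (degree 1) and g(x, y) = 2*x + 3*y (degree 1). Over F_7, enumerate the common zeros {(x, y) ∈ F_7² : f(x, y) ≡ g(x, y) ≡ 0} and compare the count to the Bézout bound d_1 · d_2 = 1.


Common zeros: {(0, 0)}; count = 1; Bézout bound = 1.

deg(f) = 1, deg(g) = 1, so Bézout bound = 1.
Scan x ∈ F_7. For each x, list the y ∈ F_7 with f(x, y) ≡ 0 and those with g(x, y) ≡ 0 (mod 7); the common zeros in that column are the intersection.
  x = 0: f ≡ 0 at y ∈ {0}; g ≡ 0 at y ∈ {0}; common: {0}.
  x = 1: f ≡ 0 at y ∈ {2}; g ≡ 0 at y ∈ {4}; common: ∅.
  x = 2: f ≡ 0 at y ∈ {4}; g ≡ 0 at y ∈ {1}; common: ∅.
  x = 3: f ≡ 0 at y ∈ {6}; g ≡ 0 at y ∈ {5}; common: ∅.
  x = 4: f ≡ 0 at y ∈ {1}; g ≡ 0 at y ∈ {2}; common: ∅.
  x = 5: f ≡ 0 at y ∈ {3}; g ≡ 0 at y ∈ {6}; common: ∅.
  x = 6: f ≡ 0 at y ∈ {5}; g ≡ 0 at y ∈ {3}; common: ∅.
Collecting: common zeros = {(0, 0)}, so the count is 1.
Comparison with the Bézout bound: 1 ≤ 1 = deg(f)·deg(g), as expected for curves with no common component (the bound is attained).


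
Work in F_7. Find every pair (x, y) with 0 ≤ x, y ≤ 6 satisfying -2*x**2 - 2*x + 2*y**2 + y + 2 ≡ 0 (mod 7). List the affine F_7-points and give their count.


Affine F_7-points: {(2, 1), (2, 2), (3, 4), (3, 6), (4, 1), (4, 2)}; count = 6.

For each of the 49 pairs (x, y) ∈ F_7², evaluate f(x, y) mod 7. Record the zeros.
  x = 0: [0↦2, 1↦5, 2↦5, 3↦2, 4↦3, 5↦1, 6↦3]  zeros at y ∈ ∅
  x = 1: [0↦5, 1↦1, 2↦1, 3↦5, 4↦6, 5↦4, 6↦6]  zeros at y ∈ ∅
  x = 2: [0↦4, 1↦0, 2↦0, 3↦4, 4↦5, 5↦3, 6↦5]  zeros at y ∈ {1, 2}
  x = 3: [0↦6, 1↦2, 2↦2, 3↦6, 4↦0, 5↦5, 6↦0]  zeros at y ∈ {4, 6}
  x = 4: [0↦4, 1↦0, 2↦0, 3↦4, 4↦5, 5↦3, 6↦5]  zeros at y ∈ {1, 2}
  x = 5: [0↦5, 1↦1, 2↦1, 3↦5, 4↦6, 5↦4, 6↦6]  zeros at y ∈ ∅
  x = 6: [0↦2, 1↦5, 2↦5, 3↦2, 4↦3, 5↦1, 6↦3]  zeros at y ∈ ∅
Collecting zeros: affine points = {(2, 1), (2, 2), (3, 4), (3, 6), (4, 1), (4, 2)}.
Total count |C(F_7)_aff| = 6.


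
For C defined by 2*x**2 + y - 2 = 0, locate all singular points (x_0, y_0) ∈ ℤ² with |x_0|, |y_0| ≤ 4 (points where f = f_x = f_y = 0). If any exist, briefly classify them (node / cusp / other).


No singular points in the scanned grid; C is smooth there.

Compute partial derivatives:
  f_x = 4*x.
  f_y = 1.
f_y = 1 is a nonzero constant, so f_y never vanishes: no point (x, y) can satisfy f = f_x = f_y = 0. In particular no (x, y) ∈ {−4, ..., 4}² is singular; the curve is smooth.


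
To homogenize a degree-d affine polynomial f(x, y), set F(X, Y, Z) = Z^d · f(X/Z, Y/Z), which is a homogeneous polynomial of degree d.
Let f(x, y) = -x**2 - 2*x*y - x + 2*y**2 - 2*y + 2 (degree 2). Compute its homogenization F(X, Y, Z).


F(X, Y, Z) = -X**2 - 2*X*Y - X*Z + 2*Y**2 - 2*Y*Z + 2*Z**2

deg(f) = 2.
Substitute x = X/Z, y = Y/Z into f, then multiply by Z^2.
  monomial -1·x^2·y^0 ↦ -1·X^2·Y^0·Z^0.
  monomial -2·x^1·y^1 ↦ -2·X^1·Y^1·Z^0.
  monomial -1·x^1·y^0 ↦ -1·X^1·Y^0·Z^1.
  monomial 2·x^0·y^2 ↦ 2·X^0·Y^2·Z^0.
  monomial -2·x^0·y^1 ↦ -2·X^0·Y^1·Z^1.
  monomial 2·x^0·y^0 ↦ 2·X^0·Y^0·Z^2.
Collecting: F(X, Y, Z) = -X**2 - 2*X*Y - X*Z + 2*Y**2 - 2*Y*Z + 2*Z**2.


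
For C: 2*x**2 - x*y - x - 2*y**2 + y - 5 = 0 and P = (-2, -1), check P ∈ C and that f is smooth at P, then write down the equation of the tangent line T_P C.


Tangent line at P: -8*x + 7*y - 9 = 0.

Step 1: f(-2, -1) = 0, so P lies on C.
Step 2: partial derivatives
  f_x(x, y) = 4*x - y - 1, f_y(x, y) = -x - 4*y + 1.
  f_x(P) = -8, f_y(P) = 7 (gradient nonzero, so P is smooth).
Step 3: tangent line at P: -8·(x − -2) + 7·(y − -1) = 0.
Expanding: -8*x + 7*y - 9 = 0.


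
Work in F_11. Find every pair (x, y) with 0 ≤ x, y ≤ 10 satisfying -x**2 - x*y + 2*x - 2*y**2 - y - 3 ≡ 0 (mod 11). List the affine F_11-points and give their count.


Affine F_11-points: {(3, 2), (3, 7), (4, 0), (4, 3), (6, 3), (6, 10), (8, 2), (8, 10), (9, 0), (9, 6)}; count = 10.

For each of the 121 pairs (x, y) ∈ F_11², evaluate f(x, y) mod 11. Record the zeros.
  x = 0: [0↦8, 1↦5, 2↦9, 3↦9, 4↦5, 5↦8, 6↦7, 7↦2, 8↦4, 9↦2, 10↦7]  zeros at y ∈ ∅
  x = 1: [0↦9, 1↦5, 2↦8, 3↦7, 4↦2, 5↦4, 6↦2, 7↦7, 8↦8, 9↦5, 10↦9]  zeros at y ∈ ∅
  x = 2: [0↦8, 1↦3, 2↦5, 3↦3, 4↦8, 5↦9, 6↦6, 7↦10, 8↦10, 9↦6, 10↦9]  zeros at y ∈ ∅
  x = 3: [0↦5, 1↦10, 2↦0, 3↦8, 4↦1, 5↦1, 6↦8, 7↦0, 8↦10, 9↦5, 10↦7]  zeros at y ∈ {2, 7}
  x = 4: [0↦0, 1↦4, 2↦4, 3↦0, 4↦3, 5↦2, 6↦8, 7↦10, 8↦8, 9↦2, 10↦3]  zeros at y ∈ {0, 3}
  x = 5: [0↦4, 1↦7, 2↦6, 3↦1, 4↦3, 5↦1, 6↦6, 7↦7, 8↦4, 9↦8, 10↦8]  zeros at y ∈ ∅
  x = 6: [0↦6, 1↦8, 2↦6, 3↦0, 4↦1, 5↦9, 6↦2, 7↦2, 8↦9, 9↦1, 10↦0]  zeros at y ∈ {3, 10}
  x = 7: [0↦6, 1↦7, 2↦4, 3↦8, 4↦8, 5↦4, 6↦7, 7↦6, 8↦1, 9↦3, 10↦1]  zeros at y ∈ ∅
  x = 8: [0↦4, 1↦4, 2↦0, 3↦3, 4↦2, 5↦8, 6↦10, 7↦8, 8↦2, 9↦3, 10↦0]  zeros at y ∈ {2, 10}
  x = 9: [0↦0, 1↦10, 2↦5, 3↦7, 4↦5, 5↦10, 6↦0, 7↦8, 8↦1, 9↦1, 10↦8]  zeros at y ∈ {0, 6}
  x = 10: [0↦5, 1↦3, 2↦8, 3↦9, 4↦6, 5↦10, 6↦10, 7↦6, 8↦9, 9↦8, 10↦3]  zeros at y ∈ ∅
Collecting zeros: affine points = {(3, 2), (3, 7), (4, 0), (4, 3), (6, 3), (6, 10), (8, 2), (8, 10), (9, 0), (9, 6)}.
Total count |C(F_11)_aff| = 10.


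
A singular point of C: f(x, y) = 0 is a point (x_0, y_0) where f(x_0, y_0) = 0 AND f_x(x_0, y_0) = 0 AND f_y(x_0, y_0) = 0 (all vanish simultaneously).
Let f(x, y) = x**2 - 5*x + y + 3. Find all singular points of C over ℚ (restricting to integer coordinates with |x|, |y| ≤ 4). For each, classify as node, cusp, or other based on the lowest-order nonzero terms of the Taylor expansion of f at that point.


No singular points in the scanned grid; C is smooth there.

Compute partial derivatives:
  f_x = 2*x - 5.
  f_y = 1.
f_y = 1 is a nonzero constant, so f_y never vanishes: no point (x, y) can satisfy f = f_x = f_y = 0. In particular no (x, y) ∈ {−4, ..., 4}² is singular; the curve is smooth.


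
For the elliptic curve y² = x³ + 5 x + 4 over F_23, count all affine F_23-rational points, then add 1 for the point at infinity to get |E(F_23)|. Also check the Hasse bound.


Affine points = {(0, 2), (0, 21), (3, 0), (5, 4), (5, 19), (8, 2), (8, 21), (13, 9), (13, 14), (14, 9), (14, 14), (15, 2), (15, 21), (19, 9), (19, 14), (20, 10), (20, 13), (21, 3), (21, 20)}; affine count = 19; |E(F_23)| = 20.

Discriminant check: Δ ∝ 4a³ + 27b² = 4·5³ + 27·4² = 4·125 + 27·16 ≡ 12 (mod 23). Nonzero ⇒ E is nonsingular.
For each x ∈ F_23, compute rhs = x³ + 5·x + 4 mod 23, then count y ∈ F_23 with y² ≡ rhs.
  x = 0: rhs = 4, matching y values: 2, 21 (2 points).
  x = 1: rhs = 10, matching y values: none (0 points).
  x = 2: rhs = 22, matching y values: none (0 points).
  x = 3: rhs = 0, matching y values: 0 (1 points).
  x = 4: rhs = 19, matching y values: none (0 points).
  x = 5: rhs = 16, matching y values: 4, 19 (2 points).
  x = 6: rhs = 20, matching y values: none (0 points).
  x = 7: rhs = 14, matching y values: none (0 points).
  x = 8: rhs = 4, matching y values: 2, 21 (2 points).
  x = 9: rhs = 19, matching y values: none (0 points).
  x = 10: rhs = 19, matching y values: none (0 points).
  x = 11: rhs = 10, matching y values: none (0 points).
  x = 12: rhs = 21, matching y values: none (0 points).
  x = 13: rhs = 12, matching y values: 9, 14 (2 points).
  x = 14: rhs = 12, matching y values: 9, 14 (2 points).
  x = 15: rhs = 4, matching y values: 2, 21 (2 points).
  x = 16: rhs = 17, matching y values: none (0 points).
  x = 17: rhs = 11, matching y values: none (0 points).
  x = 18: rhs = 15, matching y values: none (0 points).
  x = 19: rhs = 12, matching y values: 9, 14 (2 points).
  x = 20: rhs = 8, matching y values: 10, 13 (2 points).
  x = 21: rhs = 9, matching y values: 3, 20 (2 points).
  x = 22: rhs = 21, matching y values: none (0 points).
Total affine count: 19.
Full point count |E(F_23)| = 19 + 1 = 20.
Hasse bound: |20 − (23+1)| = |-4| = 4 ≤ 2√23 ≈ 9.5917 ✓.


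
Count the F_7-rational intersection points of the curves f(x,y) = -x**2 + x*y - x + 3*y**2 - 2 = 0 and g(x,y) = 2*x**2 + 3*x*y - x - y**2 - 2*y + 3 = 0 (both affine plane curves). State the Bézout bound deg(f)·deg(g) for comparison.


Common zeros: {(6, 1)}; count = 1; Bézout bound = 4.

deg(f) = 2, deg(g) = 2, so Bézout bound = 4.
Scan x ∈ F_7. For each x, list the y ∈ F_7 with f(x, y) ≡ 0 and those with g(x, y) ≡ 0 (mod 7); the common zeros in that column are the intersection.
  x = 0: f ≡ 0 at y ∈ ∅; g ≡ 0 at y ∈ {1, 4}; common: ∅.
  x = 1: f ≡ 0 at y ∈ {1}; g ≡ 0 at y ∈ ∅; common: ∅.
  x = 2: f ≡ 0 at y ∈ {5, 6}; g ≡ 0 at y ∈ ∅; common: ∅.
  x = 3: f ≡ 0 at y ∈ {0, 6}; g ≡ 0 at y ∈ {2, 5}; common: ∅.
  x = 4: f ≡ 0 at y ∈ {4}; g ≡ 0 at y ∈ {5}; common: ∅.
  x = 5: f ≡ 0 at y ∈ ∅; g ≡ 0 at y ∈ {2, 4}; common: ∅.
  x = 6: f ≡ 0 at y ∈ {1, 4}; g ≡ 0 at y ∈ {1}; common: {1}.
Collecting: common zeros = {(6, 1)}, so the count is 1.
Comparison with the Bézout bound: 1 ≤ 4 = deg(f)·deg(g), as expected for curves with no common component (the affine F_7-count falls short of the bound because intersections may lie at infinity, over extension fields, or carry multiplicity).


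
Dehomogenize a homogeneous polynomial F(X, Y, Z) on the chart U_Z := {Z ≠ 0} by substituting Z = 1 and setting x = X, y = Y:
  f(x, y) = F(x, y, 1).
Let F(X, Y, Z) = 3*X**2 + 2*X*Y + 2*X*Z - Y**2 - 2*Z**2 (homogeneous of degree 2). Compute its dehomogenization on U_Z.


f(x, y) = 3*x**2 + 2*x*y + 2*x - y**2 - 2

On U_Z we set Z = 1. Each monomial c·X^i·Y^j·Z^k in F becomes c·x^i·y^j·1^k = c·x^i·y^j.
Substituting Z = 1: F(X, Y, 1) = 3*x**2 + 2*x*y + 2*x - y**2 - 2.
Note: deg(f) ≤ deg(F) = 2; strict inequality happens when F is divisible by Z (lost terms).


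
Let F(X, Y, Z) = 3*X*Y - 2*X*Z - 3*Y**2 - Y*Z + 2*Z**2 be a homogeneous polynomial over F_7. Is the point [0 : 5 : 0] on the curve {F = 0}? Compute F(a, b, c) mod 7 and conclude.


F(0,5,0) ≡ 2 (mod 7); P is NOT on the curve.

Evaluate F(0, 5, 0) term-by-term (mod 7).
  3*X*Y ↦ 3·0·5·1 = 0
  -2*X*Z ↦ -2·0·1·0 = 0
  -3*Y**2 ↦ -3·1·25·1 = -75
  -Y*Z ↦ -1·1·5·0 = 0
  2*Z**2 ↦ 2·1·1·0 = 0
Sum: F(0, 5, 0) = (0) + (0) + (-75) + (0) + (0) = -75.
Reducing mod 7: -75 ≡ 2 (mod 7).
Since F(a, b, c) ≡ 2 ≠ 0 (mod 7), P does NOT lie on the curve.


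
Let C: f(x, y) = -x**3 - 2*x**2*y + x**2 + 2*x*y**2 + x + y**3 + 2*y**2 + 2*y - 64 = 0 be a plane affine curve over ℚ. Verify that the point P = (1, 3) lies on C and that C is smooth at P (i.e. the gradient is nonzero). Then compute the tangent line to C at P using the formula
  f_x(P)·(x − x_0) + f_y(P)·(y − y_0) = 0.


Tangent line at P: 6*x + 51*y - 159 = 0.

Step 1: f(1, 3) = 0, so P lies on C.
Step 2: partial derivatives
  f_x(x, y) = -3*x**2 - 4*x*y + 2*x + 2*y**2 + 1, f_y(x, y) = -2*x**2 + 4*x*y + 3*y**2 + 4*y + 2.
  f_x(P) = 6, f_y(P) = 51 (gradient nonzero, so P is smooth).
Step 3: tangent line at P: 6·(x − 1) + 51·(y − 3) = 0.
Expanding: 6*x + 51*y - 159 = 0.


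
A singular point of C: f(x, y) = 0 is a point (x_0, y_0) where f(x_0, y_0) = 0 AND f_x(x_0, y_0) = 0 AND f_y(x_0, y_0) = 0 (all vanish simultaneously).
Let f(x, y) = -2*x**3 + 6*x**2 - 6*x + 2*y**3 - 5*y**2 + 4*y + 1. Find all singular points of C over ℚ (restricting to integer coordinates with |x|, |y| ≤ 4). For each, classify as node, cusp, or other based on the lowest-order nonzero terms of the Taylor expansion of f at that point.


Singular points: {(1, 1)}; classification: cusp.

Compute partial derivatives:
  f_x = -6*x**2 + 12*x - 6.
  f_y = 6*y**2 - 10*y + 4.
Scan x_0 ∈ {−4, ..., 4}. For each x_0, f_y(x_0, y) is a polynomial in y; find its integer roots y ∈ {−4, ..., 4}, then test f_x and f at those candidates.
  x = -4: f_y(-4, y) = 6*y**2 - 10*y + 4; vanishes at y ∈ {1}. (-4, 1): f_x = -150 ≠ 0.
  x = -3: f_y(-3, y) = 6*y**2 - 10*y + 4; vanishes at y ∈ {1}. (-3, 1): f_x = -96 ≠ 0.
  x = -2: f_y(-2, y) = 6*y**2 - 10*y + 4; vanishes at y ∈ {1}. (-2, 1): f_x = -54 ≠ 0.
  x = -1: f_y(-1, y) = 6*y**2 - 10*y + 4; vanishes at y ∈ {1}. (-1, 1): f_x = -24 ≠ 0.
  x = 0: f_y(0, y) = 6*y**2 - 10*y + 4; vanishes at y ∈ {1}. (0, 1): f_x = -6 ≠ 0.
  x = 1: f_y(1, y) = 6*y**2 - 10*y + 4; vanishes at y ∈ {1}. (1, 1): f_x = 0, f = 0 — SINGULAR.
  x = 2: f_y(2, y) = 6*y**2 - 10*y + 4; vanishes at y ∈ {1}. (2, 1): f_x = -6 ≠ 0.
  x = 3: f_y(3, y) = 6*y**2 - 10*y + 4; vanishes at y ∈ {1}. (3, 1): f_x = -24 ≠ 0.
  x = 4: f_y(4, y) = 6*y**2 - 10*y + 4; vanishes at y ∈ {1}. (4, 1): f_x = -54 ≠ 0.
Only singular point on the grid: (1, 1).
Classify: substitute x = 1 + u, y = 1 + v and expand: f = -2*u**3 + 2*v**3 + v**2.
No constant or linear terms (consistent with a singular point). Quadratic part: v**2. Cubic part: -2*u**3 + 2*v**3.
The quadratic part v**2 is a perfect square, so there is a single (double) tangent line v = 0, i.e. y = 1. Restricting the cubic part to that line (v = 0) leaves -2*u**3 ≠ 0, so f is not divisible by v and the branch is v² ≈ 2*u**3 to lowest order — this is a cusp.
Classification: cusp.


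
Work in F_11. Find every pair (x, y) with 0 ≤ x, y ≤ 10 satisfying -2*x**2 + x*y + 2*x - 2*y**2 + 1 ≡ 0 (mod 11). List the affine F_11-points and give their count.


Affine F_11-points: {(1, 1), (1, 5), (3, 0), (3, 7), (6, 1), (6, 2), (7, 2), (7, 7), (8, 5), (8, 10), (9, 0), (9, 10)}; count = 12.

For each of the 121 pairs (x, y) ∈ F_11², evaluate f(x, y) mod 11. Record the zeros.
  x = 0: [0↦1, 1↦10, 2↦4, 3↦5, 4↦2, 5↦6, 6↦6, 7↦2, 8↦5, 9↦4, 10↦10]  zeros at y ∈ ∅
  x = 1: [0↦1, 1↦0, 2↦6, 3↦8, 4↦6, 5↦0, 6↦1, 7↦9, 8↦2, 9↦2, 10↦9]  zeros at y ∈ {1, 5}
  x = 2: [0↦8, 1↦8, 2↦4, 3↦7, 4↦6, 5↦1, 6↦3, 7↦1, 8↦6, 9↦7, 10↦4]  zeros at y ∈ ∅
  x = 3: [0↦0, 1↦1, 2↦9, 3↦2, 4↦2, 5↦9, 6↦1, 7↦0, 8↦6, 9↦8, 10↦6]  zeros at y ∈ {0, 7}
  x = 4: [0↦10, 1↦1, 2↦10, 3↦4, 4↦5, 5↦2, 6↦6, 7↦6, 8↦2, 9↦5, 10↦4]  zeros at y ∈ ∅
  x = 5: [0↦5, 1↦8, 2↦7, 3↦2, 4↦4, 5↦2, 6↦7, 7↦8, 8↦5, 9↦9, 10↦9]  zeros at y ∈ ∅
  x = 6: [0↦7, 1↦0, 2↦0, 3↦7, 4↦10, 5↦9, 6↦4, 7↦6, 8↦4, 9↦9, 10↦10]  zeros at y ∈ {1, 2}
  x = 7: [0↦5, 1↦10, 2↦0, 3↦8, 4↦1, 5↦1, 6↦8, 7↦0, 8↦10, 9↦5, 10↦7]  zeros at y ∈ {2, 7}
  x = 8: [0↦10, 1↦5, 2↦7, 3↦5, 4↦10, 5↦0, 6↦8, 7↦1, 8↦1, 9↦8, 10↦0]  zeros at y ∈ {5, 10}
  x = 9: [0↦0, 1↦7, 2↦10, 3↦9, 4↦4, 5↦6, 6↦4, 7↦9, 8↦10, 9↦7, 10↦0]  zeros at y ∈ {0, 10}
  x = 10: [0↦8, 1↦5, 2↦9, 3↦9, 4↦5, 5↦8, 6↦7, 7↦2, 8↦4, 9↦2, 10↦7]  zeros at y ∈ ∅
Collecting zeros: affine points = {(1, 1), (1, 5), (3, 0), (3, 7), (6, 1), (6, 2), (7, 2), (7, 7), (8, 5), (8, 10), (9, 0), (9, 10)}.
Total count |C(F_11)_aff| = 12.


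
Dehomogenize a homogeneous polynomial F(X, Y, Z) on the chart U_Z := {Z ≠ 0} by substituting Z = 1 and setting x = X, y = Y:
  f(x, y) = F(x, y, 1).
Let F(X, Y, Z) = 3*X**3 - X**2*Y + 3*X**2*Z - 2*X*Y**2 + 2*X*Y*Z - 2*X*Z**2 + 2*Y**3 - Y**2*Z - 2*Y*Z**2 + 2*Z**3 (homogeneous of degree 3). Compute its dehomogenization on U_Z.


f(x, y) = 3*x**3 - x**2*y + 3*x**2 - 2*x*y**2 + 2*x*y - 2*x + 2*y**3 - y**2 - 2*y + 2

On U_Z we set Z = 1. Each monomial c·X^i·Y^j·Z^k in F becomes c·x^i·y^j·1^k = c·x^i·y^j.
Substituting Z = 1: F(X, Y, 1) = 3*x**3 - x**2*y + 3*x**2 - 2*x*y**2 + 2*x*y - 2*x + 2*y**3 - y**2 - 2*y + 2.
Note: deg(f) ≤ deg(F) = 3; strict inequality happens when F is divisible by Z (lost terms).


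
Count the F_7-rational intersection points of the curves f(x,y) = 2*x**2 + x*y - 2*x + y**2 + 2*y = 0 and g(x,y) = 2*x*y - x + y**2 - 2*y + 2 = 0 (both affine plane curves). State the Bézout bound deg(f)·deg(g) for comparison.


Common zeros: {(2, 5)}; count = 1; Bézout bound = 4.

deg(f) = 2, deg(g) = 2, so Bézout bound = 4.
Scan x ∈ F_7. For each x, list the y ∈ F_7 with f(x, y) ≡ 0 and those with g(x, y) ≡ 0 (mod 7); the common zeros in that column are the intersection.
  x = 0: f ≡ 0 at y ∈ {0, 5}; g ≡ 0 at y ∈ ∅; common: ∅.
  x = 1: f ≡ 0 at y ∈ {0, 4}; g ≡ 0 at y ∈ ∅; common: ∅.
  x = 2: f ≡ 0 at y ∈ {5}; g ≡ 0 at y ∈ {0, 5}; common: {5}.
  x = 3: f ≡ 0 at y ∈ ∅; g ≡ 0 at y ∈ ∅; common: ∅.
  x = 4: f ≡ 0 at y ∈ ∅; g ≡ 0 at y ∈ {2, 6}; common: ∅.
  x = 5: f ≡ 0 at y ∈ {3, 4}; g ≡ 0 at y ∈ ∅; common: ∅.
  x = 6: f ≡ 0 at y ∈ ∅; g ≡ 0 at y ∈ {1, 3}; common: ∅.
Collecting: common zeros = {(2, 5)}, so the count is 1.
Comparison with the Bézout bound: 1 ≤ 4 = deg(f)·deg(g), as expected for curves with no common component (the affine F_7-count falls short of the bound because intersections may lie at infinity, over extension fields, or carry multiplicity).


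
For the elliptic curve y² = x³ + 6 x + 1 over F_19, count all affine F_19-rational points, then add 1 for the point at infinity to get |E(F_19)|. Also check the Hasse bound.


Affine points = {(0, 1), (0, 18), (5, 2), (5, 17), (6, 5), (6, 14), (7, 5), (7, 14), (9, 9), (9, 10), (10, 4), (10, 15), (11, 7), (11, 12), (14, 6), (14, 13), (17, 0)}; affine count = 17; |E(F_19)| = 18.

Discriminant check: Δ ∝ 4a³ + 27b² = 4·6³ + 27·1² = 4·216 + 27·1 ≡ 17 (mod 19). Nonzero ⇒ E is nonsingular.
For each x ∈ F_19, compute rhs = x³ + 6·x + 1 mod 19, then count y ∈ F_19 with y² ≡ rhs.
  x = 0: rhs = 1, matching y values: 1, 18 (2 points).
  x = 1: rhs = 8, matching y values: none (0 points).
  x = 2: rhs = 2, matching y values: none (0 points).
  x = 3: rhs = 8, matching y values: none (0 points).
  x = 4: rhs = 13, matching y values: none (0 points).
  x = 5: rhs = 4, matching y values: 2, 17 (2 points).
  x = 6: rhs = 6, matching y values: 5, 14 (2 points).
  x = 7: rhs = 6, matching y values: 5, 14 (2 points).
  x = 8: rhs = 10, matching y values: none (0 points).
  x = 9: rhs = 5, matching y values: 9, 10 (2 points).
  x = 10: rhs = 16, matching y values: 4, 15 (2 points).
  x = 11: rhs = 11, matching y values: 7, 12 (2 points).
  x = 12: rhs = 15, matching y values: none (0 points).
  x = 13: rhs = 15, matching y values: none (0 points).
  x = 14: rhs = 17, matching y values: 6, 13 (2 points).
  x = 15: rhs = 8, matching y values: none (0 points).
  x = 16: rhs = 13, matching y values: none (0 points).
  x = 17: rhs = 0, matching y values: 0 (1 points).
  x = 18: rhs = 13, matching y values: none (0 points).
Total affine count: 17.
Full point count |E(F_19)| = 17 + 1 = 18.
Hasse bound: |18 − (19+1)| = |-2| = 2 ≤ 2√19 ≈ 8.7178 ✓.


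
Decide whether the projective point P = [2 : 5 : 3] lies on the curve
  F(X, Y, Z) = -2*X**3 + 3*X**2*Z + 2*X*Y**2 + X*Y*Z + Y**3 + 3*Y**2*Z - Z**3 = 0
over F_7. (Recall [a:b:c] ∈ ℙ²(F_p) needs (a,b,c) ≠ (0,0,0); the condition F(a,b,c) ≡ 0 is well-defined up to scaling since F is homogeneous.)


F(2,5,3) ≡ 4 (mod 7); P is NOT on the curve.

Evaluate F(2, 5, 3) term-by-term (mod 7).
  -2*X**3 ↦ -2·8·1·1 = -16
  3*X**2*Z ↦ 3·4·1·3 = 36
  2*X*Y**2 ↦ 2·2·25·1 = 100
  X*Y*Z ↦ 1·2·5·3 = 30
  Y**3 ↦ 1·1·125·1 = 125
  3*Y**2*Z ↦ 3·1·25·3 = 225
  -Z**3 ↦ -1·1·1·27 = -27
Sum: F(2, 5, 3) = (-16) + (36) + (100) + (30) + (125) + (225) + (-27) = 473.
Reducing mod 7: 473 ≡ 4 (mod 7).
Since F(a, b, c) ≡ 4 ≠ 0 (mod 7), P does NOT lie on the curve.


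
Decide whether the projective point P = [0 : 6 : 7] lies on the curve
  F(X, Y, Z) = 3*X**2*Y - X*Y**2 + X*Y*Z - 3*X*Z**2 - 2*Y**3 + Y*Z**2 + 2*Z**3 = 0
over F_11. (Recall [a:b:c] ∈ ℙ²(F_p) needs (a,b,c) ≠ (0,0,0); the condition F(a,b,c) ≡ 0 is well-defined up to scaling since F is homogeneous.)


F(0,6,7) ≡ 9 (mod 11); P is NOT on the curve.

Evaluate F(0, 6, 7) term-by-term (mod 11).
  3*X**2*Y ↦ 3·0·6·1 = 0
  -X*Y**2 ↦ -1·0·36·1 = 0
  X*Y*Z ↦ 1·0·6·7 = 0
  -3*X*Z**2 ↦ -3·0·1·49 = 0
  -2*Y**3 ↦ -2·1·216·1 = -432
  Y*Z**2 ↦ 1·1·6·49 = 294
  2*Z**3 ↦ 2·1·1·343 = 686
Sum: F(0, 6, 7) = (0) + (0) + (0) + (0) + (-432) + (294) + (686) = 548.
Reducing mod 11: 548 ≡ 9 (mod 11).
Since F(a, b, c) ≡ 9 ≠ 0 (mod 11), P does NOT lie on the curve.


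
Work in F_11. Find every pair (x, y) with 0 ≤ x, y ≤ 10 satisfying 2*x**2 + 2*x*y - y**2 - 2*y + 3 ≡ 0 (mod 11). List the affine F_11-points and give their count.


Affine F_11-points: {(0, 1), (0, 8), (1, 4), (1, 7), (2, 0), (2, 2), (3, 7), (3, 8), (4, 3), (5, 9), (5, 10), (6, 4), (6, 6), (7, 2), (7, 10), (8, 5), (8, 9), (9, 0), (9, 5), (10, 1), (10, 6)}; count = 21.

For each of the 121 pairs (x, y) ∈ F_11², evaluate f(x, y) mod 11. Record the zeros.
  x = 0: [0↦3, 1↦0, 2↦6, 3↦10, 4↦1, 5↦1, 6↦10, 7↦6, 8↦0, 9↦3, 10↦4]  zeros at y ∈ {1, 8}
  x = 1: [0↦5, 1↦4, 2↦1, 3↦7, 4↦0, 5↦2, 6↦2, 7↦0, 8↦7, 9↦1, 10↦4]  zeros at y ∈ {4, 7}
  x = 2: [0↦0, 1↦1, 2↦0, 3↦8, 4↦3, 5↦7, 6↦9, 7↦9, 8↦7, 9↦3, 10↦8]  zeros at y ∈ {0, 2}
  x = 3: [0↦10, 1↦2, 2↦3, 3↦2, 4↦10, 5↦5, 6↦9, 7↦0, 8↦0, 9↦9, 10↦5]  zeros at y ∈ {7, 8}
  x = 4: [0↦2, 1↦7, 2↦10, 3↦0, 4↦10, 5↦7, 6↦2, 7↦6, 8↦8, 9↦8, 10↦6]  zeros at y ∈ {3}
  x = 5: [0↦9, 1↦5, 2↦10, 3↦2, 4↦3, 5↦2, 6↦10, 7↦5, 8↦9, 9↦0, 10↦0]  zeros at y ∈ {9, 10}
  x = 6: [0↦9, 1↦7, 2↦3, 3↦8, 4↦0, 5↦1, 6↦0, 7↦8, 8↦3, 9↦7, 10↦9]  zeros at y ∈ {4, 6}
  x = 7: [0↦2, 1↦2, 2↦0, 3↦7, 4↦1, 5↦4, 6↦5, 7↦4, 8↦1, 9↦7, 10↦0]  zeros at y ∈ {2, 10}
  x = 8: [0↦10, 1↦1, 2↦1, 3↦10, 4↦6, 5↦0, 6↦3, 7↦4, 8↦3, 9↦0, 10↦6]  zeros at y ∈ {5, 9}
  x = 9: [0↦0, 1↦4, 2↦6, 3↦6, 4↦4, 5↦0, 6↦5, 7↦8, 8↦9, 9↦8, 10↦5]  zeros at y ∈ {0, 5}
  x = 10: [0↦5, 1↦0, 2↦4, 3↦6, 4↦6, 5↦4, 6↦0, 7↦5, 8↦8, 9↦9, 10↦8]  zeros at y ∈ {1, 6}
Collecting zeros: affine points = {(0, 1), (0, 8), (1, 4), (1, 7), (2, 0), (2, 2), (3, 7), (3, 8), (4, 3), (5, 9), (5, 10), (6, 4), (6, 6), (7, 2), (7, 10), (8, 5), (8, 9), (9, 0), (9, 5), (10, 1), (10, 6)}.
Total count |C(F_11)_aff| = 21.
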